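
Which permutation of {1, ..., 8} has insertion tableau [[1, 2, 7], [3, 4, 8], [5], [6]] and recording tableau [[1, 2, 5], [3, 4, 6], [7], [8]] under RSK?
Reverse the RSK construction: for i from n down to 1, find the cell of Q containing i, remove the entry at that cell from P, and reverse-bump it up through P; the value ejected from row 1 is w(i).

Step i=8: Q has 8 at row 4, column 1; remove 6 from row 4 of P and reverse-bump: 6 enters row 3 and ejects 5; 5 enters row 2 and ejects 4; 4 enters row 1 and ejects 2. So w(8) = 2. P is now [[1, 4, 7], [3, 5, 8], [6]].
Step i=7: Q has 7 at row 3, column 1; remove 6 from row 3 of P and reverse-bump: 6 enters row 2 and ejects 5; 5 enters row 1 and ejects 4. So w(7) = 4. P is now [[1, 5, 7], [3, 6, 8]].
Step i=6: Q has 6 at row 2, column 3; remove 8 from row 2 of P and reverse-bump: 8 enters row 1 and ejects 7. So w(6) = 7. P is now [[1, 5, 8], [3, 6]].
Step i=5: Q has 5 at row 1, column 3; remove that cell from P, ejecting 8. So w(5) = 8. P is now [[1, 5], [3, 6]].
Step i=4: Q has 4 at row 2, column 2; remove 6 from row 2 of P and reverse-bump: 6 enters row 1 and ejects 5. So w(4) = 5. P is now [[1, 6], [3]].
Step i=3: Q has 3 at row 2, column 1; remove 3 from row 2 of P and reverse-bump: 3 enters row 1 and ejects 1. So w(3) = 1. P is now [[3, 6]].
Step i=2: Q has 2 at row 1, column 2; remove that cell from P, ejecting 6. So w(2) = 6. P is now [[3]].
Step i=1: Q has 1 at row 1, column 1; remove that cell from P, ejecting 3. So w(1) = 3. P is now [].

So w = 3 6 1 5 8 7 4 2.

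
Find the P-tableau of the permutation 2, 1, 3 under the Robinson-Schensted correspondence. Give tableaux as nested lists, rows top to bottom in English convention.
Insert 2: appended to row 1. P = [[2]].
Insert 1: 1 bumps 2 from row 1; 2 starts row 2. P = [[1], [2]].
Insert 3: appended to row 1. P = [[1, 3], [2]].

So P = [[1, 3], [2]].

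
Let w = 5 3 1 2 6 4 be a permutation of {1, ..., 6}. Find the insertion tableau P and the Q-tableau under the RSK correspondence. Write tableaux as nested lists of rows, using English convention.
Insert each entry of the permutation into P by Schensted row insertion, recording in Q the position of each new cell.

Insert 5: appended to row 1. P = [[5]].
Insert 3: 3 bumps 5 from row 1; 5 starts row 2. P = [[3], [5]].
Insert 1: 1 bumps 3 from row 1; 3 bumps 5 from row 2; 5 starts row 3. P = [[1], [3], [5]].
Insert 2: appended to row 1. P = [[1, 2], [3], [5]].
Insert 6: appended to row 1. P = [[1, 2, 6], [3], [5]].
Insert 4: 4 bumps 6 from row 1; 6 appends to row 2. P = [[1, 2, 4], [3, 6], [5]].

So P = [[1, 2, 4], [3, 6], [5]], Q = [[1, 4, 5], [2, 6], [3]].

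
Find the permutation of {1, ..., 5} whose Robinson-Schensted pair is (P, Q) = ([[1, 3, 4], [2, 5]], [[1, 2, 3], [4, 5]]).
2 3 5 1 4

Reverse the RSK construction: for i from n down to 1, find the cell of Q containing i, remove the entry at that cell from P, and reverse-bump it up through P; the value ejected from row 1 is w(i).

Step i=5: Q has 5 at row 2, column 2; remove 5 from row 2 of P and reverse-bump: 5 enters row 1 and ejects 4. So w(5) = 4. P is now [[1, 3, 5], [2]].
Step i=4: Q has 4 at row 2, column 1; remove 2 from row 2 of P and reverse-bump: 2 enters row 1 and ejects 1. So w(4) = 1. P is now [[2, 3, 5]].
Step i=3: Q has 3 at row 1, column 3; remove that cell from P, ejecting 5. So w(3) = 5. P is now [[2, 3]].
Step i=2: Q has 2 at row 1, column 2; remove that cell from P, ejecting 3. So w(2) = 3. P is now [[2]].
Step i=1: Q has 1 at row 1, column 1; remove that cell from P, ejecting 2. So w(1) = 2. P is now [].

So w = 2 3 5 1 4.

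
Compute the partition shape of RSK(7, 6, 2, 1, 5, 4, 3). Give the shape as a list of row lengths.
[2, 2, 1, 1, 1]

Row-insert each entry into an empty tableau.

After inserting 7: P = [[7]].
After inserting 6: P = [[6], [7]].
After inserting 2: P = [[2], [6], [7]].
After inserting 1: P = [[1], [2], [6], [7]].
After inserting 5: P = [[1, 5], [2], [6], [7]].
After inserting 4: P = [[1, 4], [2, 5], [6], [7]].
After inserting 3: P = [[1, 3], [2, 4], [5], [6], [7]].

The final insertion tableau P = [[1, 3], [2, 4], [5], [6], [7]] has shape [2, 2, 1, 1, 1].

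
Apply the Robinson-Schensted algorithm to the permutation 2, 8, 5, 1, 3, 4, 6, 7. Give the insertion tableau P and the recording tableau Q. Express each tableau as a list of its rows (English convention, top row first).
Insert each entry of the permutation into P by Schensted row insertion, recording in Q the position of each new cell.

After inserting 2: P = [[2]].
After inserting 8: P = [[2, 8]].
After inserting 5: P = [[2, 5], [8]].
After inserting 1: P = [[1, 5], [2], [8]].
After inserting 3: P = [[1, 3], [2, 5], [8]].
After inserting 4: P = [[1, 3, 4], [2, 5], [8]].
After inserting 6: P = [[1, 3, 4, 6], [2, 5], [8]].
After inserting 7: P = [[1, 3, 4, 6, 7], [2, 5], [8]].

So P = [[1, 3, 4, 6, 7], [2, 5], [8]], Q = [[1, 2, 6, 7, 8], [3, 5], [4]].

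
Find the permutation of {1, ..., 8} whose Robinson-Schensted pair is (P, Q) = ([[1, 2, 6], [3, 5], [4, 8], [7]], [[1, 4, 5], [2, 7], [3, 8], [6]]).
7 4 3 5 8 1 6 2

Reverse RSK: for i = n, n-1, ..., 1, locate i in Q, remove the corresponding corner cell from P, and reverse-bump its entry up through P; the value ejected from row 1 is w(i).

So w = 7 4 3 5 8 1 6 2.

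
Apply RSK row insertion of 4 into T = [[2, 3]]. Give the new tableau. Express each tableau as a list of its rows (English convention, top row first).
4 is larger than every entry of row 1, so it is appended to row 1. The new tableau is [[2, 3, 4]].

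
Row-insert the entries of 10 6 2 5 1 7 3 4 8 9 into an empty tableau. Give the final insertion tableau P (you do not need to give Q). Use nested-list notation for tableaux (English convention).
After inserting 10: P = [[10]].
After inserting 6: P = [[6], [10]].
After inserting 2: P = [[2], [6], [10]].
After inserting 5: P = [[2, 5], [6], [10]].
After inserting 1: P = [[1, 5], [2], [6], [10]].
After inserting 7: P = [[1, 5, 7], [2], [6], [10]].
After inserting 3: P = [[1, 3, 7], [2, 5], [6], [10]].
After inserting 4: P = [[1, 3, 4], [2, 5, 7], [6], [10]].
After inserting 8: P = [[1, 3, 4, 8], [2, 5, 7], [6], [10]].
After inserting 9: P = [[1, 3, 4, 8, 9], [2, 5, 7], [6], [10]].

So P = [[1, 3, 4, 8, 9], [2, 5, 7], [6], [10]].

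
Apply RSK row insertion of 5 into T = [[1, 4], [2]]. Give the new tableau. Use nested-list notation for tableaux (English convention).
[[1, 4, 5], [2]]

5 is larger than every entry of row 1, so it is appended to row 1. The new tableau is [[1, 4, 5], [2]].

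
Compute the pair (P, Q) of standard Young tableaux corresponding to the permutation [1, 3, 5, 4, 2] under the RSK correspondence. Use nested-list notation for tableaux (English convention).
P = [[1, 2, 4], [3], [5]], Q = [[1, 2, 3], [4], [5]]

Insert each entry of the permutation into P by Schensted row insertion, recording in Q the position of each new cell.

Insert 1: appended to row 1. P = [[1]].
Insert 3: appended to row 1. P = [[1, 3]].
Insert 5: appended to row 1. P = [[1, 3, 5]].
Insert 4: 4 bumps 5 from row 1; 5 starts row 2. P = [[1, 3, 4], [5]].
Insert 2: 2 bumps 3 from row 1; 3 bumps 5 from row 2; 5 starts row 3. P = [[1, 2, 4], [3], [5]].

So P = [[1, 2, 4], [3], [5]], Q = [[1, 2, 3], [4], [5]].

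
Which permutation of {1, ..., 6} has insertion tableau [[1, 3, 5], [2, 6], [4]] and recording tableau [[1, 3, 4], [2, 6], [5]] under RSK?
Reverse the RSK construction: for i from n down to 1, find the cell of Q containing i, remove the entry at that cell from P, and reverse-bump it up through P; the value ejected from row 1 is w(i).

Step i=6: Q has 6 at row 2, column 2; remove 6 from row 2 of P and reverse-bump: 6 enters row 1 and ejects 5. So w(6) = 5. P is now [[1, 3, 6], [2], [4]].
Step i=5: Q has 5 at row 3, column 1; remove 4 from row 3 of P and reverse-bump: 4 enters row 2 and ejects 2; 2 enters row 1 and ejects 1. So w(5) = 1. P is now [[2, 3, 6], [4]].
Step i=4: Q has 4 at row 1, column 3; remove that cell from P, ejecting 6. So w(4) = 6. P is now [[2, 3], [4]].
Step i=3: Q has 3 at row 1, column 2; remove that cell from P, ejecting 3. So w(3) = 3. P is now [[2], [4]].
Step i=2: Q has 2 at row 2, column 1; remove 4 from row 2 of P and reverse-bump: 4 enters row 1 and ejects 2. So w(2) = 2. P is now [[4]].
Step i=1: Q has 1 at row 1, column 1; remove that cell from P, ejecting 4. So w(1) = 4. P is now [].

So w = 4 2 3 6 1 5.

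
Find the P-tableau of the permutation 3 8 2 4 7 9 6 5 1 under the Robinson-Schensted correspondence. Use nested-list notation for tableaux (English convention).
P = [[1, 4, 5, 9], [2, 6], [3], [7], [8]]

Insert 3: appended to row 1. P = [[3]].
Insert 8: appended to row 1. P = [[3, 8]].
Insert 2: 2 bumps 3 from row 1; 3 starts row 2. P = [[2, 8], [3]].
Insert 4: 4 bumps 8 from row 1; 8 appends to row 2. P = [[2, 4], [3, 8]].
Insert 7: appended to row 1. P = [[2, 4, 7], [3, 8]].
Insert 9: appended to row 1. P = [[2, 4, 7, 9], [3, 8]].
Insert 6: 6 bumps 7 from row 1; 7 bumps 8 from row 2; 8 starts row 3. P = [[2, 4, 6, 9], [3, 7], [8]].
Insert 5: 5 bumps 6 from row 1; 6 bumps 7 from row 2; 7 bumps 8 from row 3; 8 starts row 4. P = [[2, 4, 5, 9], [3, 6], [7], [8]].
Insert 1: 1 bumps 2 from row 1; 2 bumps 3 from row 2; 3 bumps 7 from row 3; 7 bumps 8 from row 4; 8 starts row 5. P = [[1, 4, 5, 9], [2, 6], [3], [7], [8]].

So P = [[1, 4, 5, 9], [2, 6], [3], [7], [8]].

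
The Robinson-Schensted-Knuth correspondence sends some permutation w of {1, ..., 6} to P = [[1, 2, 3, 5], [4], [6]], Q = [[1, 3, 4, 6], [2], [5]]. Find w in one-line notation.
Reverse the RSK construction: for i from n down to 1, find the cell of Q containing i, remove the entry at that cell from P, and reverse-bump it up through P; the value ejected from row 1 is w(i).

Step i=6: Q has 6 at row 1, column 4; remove that cell from P, ejecting 5. So w(6) = 5. P is now [[1, 2, 3], [4], [6]].
Step i=5: Q has 5 at row 3, column 1; remove 6 from row 3 of P and reverse-bump: 6 enters row 2 and ejects 4; 4 enters row 1 and ejects 3. So w(5) = 3. P is now [[1, 2, 4], [6]].
Step i=4: Q has 4 at row 1, column 3; remove that cell from P, ejecting 4. So w(4) = 4. P is now [[1, 2], [6]].
Step i=3: Q has 3 at row 1, column 2; remove that cell from P, ejecting 2. So w(3) = 2. P is now [[1], [6]].
Step i=2: Q has 2 at row 2, column 1; remove 6 from row 2 of P and reverse-bump: 6 enters row 1 and ejects 1. So w(2) = 1. P is now [[6]].
Step i=1: Q has 1 at row 1, column 1; remove that cell from P, ejecting 6. So w(1) = 6. P is now [].

So w = 6 1 2 4 3 5.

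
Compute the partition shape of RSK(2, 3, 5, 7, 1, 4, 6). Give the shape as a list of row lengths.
Row-insert each entry into an empty tableau.

After inserting 2: P = [[2]].
After inserting 3: P = [[2, 3]].
After inserting 5: P = [[2, 3, 5]].
After inserting 7: P = [[2, 3, 5, 7]].
After inserting 1: P = [[1, 3, 5, 7], [2]].
After inserting 4: P = [[1, 3, 4, 7], [2, 5]].
After inserting 6: P = [[1, 3, 4, 6], [2, 5, 7]].

The final insertion tableau P = [[1, 3, 4, 6], [2, 5, 7]] has shape [4, 3].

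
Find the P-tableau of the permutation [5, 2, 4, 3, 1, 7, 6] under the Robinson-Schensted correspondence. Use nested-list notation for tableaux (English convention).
Insert 5: appended to row 1. P = [[5]].
Insert 2: 2 bumps 5 from row 1; 5 starts row 2. P = [[2], [5]].
Insert 4: appended to row 1. P = [[2, 4], [5]].
Insert 3: 3 bumps 4 from row 1; 4 bumps 5 from row 2; 5 starts row 3. P = [[2, 3], [4], [5]].
Insert 1: 1 bumps 2 from row 1; 2 bumps 4 from row 2; 4 bumps 5 from row 3; 5 starts row 4. P = [[1, 3], [2], [4], [5]].
Insert 7: appended to row 1. P = [[1, 3, 7], [2], [4], [5]].
Insert 6: 6 bumps 7 from row 1; 7 appends to row 2. P = [[1, 3, 6], [2, 7], [4], [5]].

So P = [[1, 3, 6], [2, 7], [4], [5]].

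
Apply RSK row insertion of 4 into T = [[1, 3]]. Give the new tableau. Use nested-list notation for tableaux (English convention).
4 is larger than every entry of row 1, so it is appended to row 1. The new tableau is [[1, 3, 4]].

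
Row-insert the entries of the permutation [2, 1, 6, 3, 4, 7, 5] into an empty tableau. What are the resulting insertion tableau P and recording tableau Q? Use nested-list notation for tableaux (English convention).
Insert each entry of the permutation into P by Schensted row insertion, recording in Q the position of each new cell.

After inserting 2: P = [[2]].
After inserting 1: P = [[1], [2]].
After inserting 6: P = [[1, 6], [2]].
After inserting 3: P = [[1, 3], [2, 6]].
After inserting 4: P = [[1, 3, 4], [2, 6]].
After inserting 7: P = [[1, 3, 4, 7], [2, 6]].
After inserting 5: P = [[1, 3, 4, 5], [2, 6, 7]].

So P = [[1, 3, 4, 5], [2, 6, 7]], Q = [[1, 3, 5, 6], [2, 4, 7]].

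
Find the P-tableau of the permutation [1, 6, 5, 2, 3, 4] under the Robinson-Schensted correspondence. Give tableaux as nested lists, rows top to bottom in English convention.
P = [[1, 2, 3, 4], [5], [6]]

Insert 1: appended to row 1. P = [[1]].
Insert 6: appended to row 1. P = [[1, 6]].
Insert 5: 5 bumps 6 from row 1; 6 starts row 2. P = [[1, 5], [6]].
Insert 2: 2 bumps 5 from row 1; 5 bumps 6 from row 2; 6 starts row 3. P = [[1, 2], [5], [6]].
Insert 3: appended to row 1. P = [[1, 2, 3], [5], [6]].
Insert 4: appended to row 1. P = [[1, 2, 3, 4], [5], [6]].

So P = [[1, 2, 3, 4], [5], [6]].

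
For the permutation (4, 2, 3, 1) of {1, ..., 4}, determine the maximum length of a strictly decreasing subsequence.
3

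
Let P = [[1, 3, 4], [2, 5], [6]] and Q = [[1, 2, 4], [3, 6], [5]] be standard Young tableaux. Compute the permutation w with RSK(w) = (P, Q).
2 6 3 5 1 4

Reverse the RSK construction: for i from n down to 1, find the cell of Q containing i, remove the entry at that cell from P, and reverse-bump it up through P; the value ejected from row 1 is w(i).

Step i=6: Q has 6 at row 2, column 2; remove 5 from row 2 of P and reverse-bump: 5 enters row 1 and ejects 4. So w(6) = 4. P is now [[1, 3, 5], [2], [6]].
Step i=5: Q has 5 at row 3, column 1; remove 6 from row 3 of P and reverse-bump: 6 enters row 2 and ejects 2; 2 enters row 1 and ejects 1. So w(5) = 1. P is now [[2, 3, 5], [6]].
Step i=4: Q has 4 at row 1, column 3; remove that cell from P, ejecting 5. So w(4) = 5. P is now [[2, 3], [6]].
Step i=3: Q has 3 at row 2, column 1; remove 6 from row 2 of P and reverse-bump: 6 enters row 1 and ejects 3. So w(3) = 3. P is now [[2, 6]].
Step i=2: Q has 2 at row 1, column 2; remove that cell from P, ejecting 6. So w(2) = 6. P is now [[2]].
Step i=1: Q has 1 at row 1, column 1; remove that cell from P, ejecting 2. So w(1) = 2. P is now [].

So w = 2 6 3 5 1 4.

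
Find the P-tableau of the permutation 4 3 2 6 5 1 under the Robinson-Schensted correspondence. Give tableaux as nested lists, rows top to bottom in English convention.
Insert 4: appended to row 1. P = [[4]].
Insert 3: 3 bumps 4 from row 1; 4 starts row 2. P = [[3], [4]].
Insert 2: 2 bumps 3 from row 1; 3 bumps 4 from row 2; 4 starts row 3. P = [[2], [3], [4]].
Insert 6: appended to row 1. P = [[2, 6], [3], [4]].
Insert 5: 5 bumps 6 from row 1; 6 appends to row 2. P = [[2, 5], [3, 6], [4]].
Insert 1: 1 bumps 2 from row 1; 2 bumps 3 from row 2; 3 bumps 4 from row 3; 4 starts row 4. P = [[1, 5], [2, 6], [3], [4]].

So P = [[1, 5], [2, 6], [3], [4]].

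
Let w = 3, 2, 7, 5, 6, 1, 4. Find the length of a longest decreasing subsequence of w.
3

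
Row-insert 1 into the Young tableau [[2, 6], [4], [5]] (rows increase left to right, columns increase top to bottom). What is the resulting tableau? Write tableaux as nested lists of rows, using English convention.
[[1, 6], [2], [4], [5]]

In row 1, 1 replaces 2 (the leftmost entry greater than 1); 2 is bumped to row 2. In row 2, 2 replaces 4 (the leftmost entry greater than 2); 4 is bumped to row 3. In row 3, 4 replaces 5 (the leftmost entry greater than 4); 5 is bumped to row 4. 5 starts a new row 4. The new tableau is [[1, 6], [2], [4], [5]].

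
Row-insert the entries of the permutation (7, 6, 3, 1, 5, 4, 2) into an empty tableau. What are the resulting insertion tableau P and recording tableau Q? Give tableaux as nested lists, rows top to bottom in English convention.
P = [[1, 2], [3, 4], [5], [6], [7]], Q = [[1, 5], [2, 6], [3], [4], [7]]

Insert each entry of the permutation into P by Schensted row insertion, recording in Q the position of each new cell.

Insert 7: appended to row 1. P = [[7]], Q = [[1]].
Insert 6: 6 bumps 7 from row 1; 7 starts row 2. P = [[6], [7]], Q = [[1], [2]].
Insert 3: 3 bumps 6 from row 1; 6 bumps 7 from row 2; 7 starts row 3. P = [[3], [6], [7]], Q = [[1], [2], [3]].
Insert 1: 1 bumps 3 from row 1; 3 bumps 6 from row 2; 6 bumps 7 from row 3; 7 starts row 4. P = [[1], [3], [6], [7]], Q = [[1], [2], [3], [4]].
Insert 5: appended to row 1. P = [[1, 5], [3], [6], [7]], Q = [[1, 5], [2], [3], [4]].
Insert 4: 4 bumps 5 from row 1; 5 appends to row 2. P = [[1, 4], [3, 5], [6], [7]], Q = [[1, 5], [2, 6], [3], [4]].
Insert 2: 2 bumps 4 from row 1; 4 bumps 5 from row 2; 5 bumps 6 from row 3; 6 bumps 7 from row 4; 7 starts row 5. P = [[1, 2], [3, 4], [5], [6], [7]], Q = [[1, 5], [2, 6], [3], [4], [7]].

So P = [[1, 2], [3, 4], [5], [6], [7]], Q = [[1, 5], [2, 6], [3], [4], [7]].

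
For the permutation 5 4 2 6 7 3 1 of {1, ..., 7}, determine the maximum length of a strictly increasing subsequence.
3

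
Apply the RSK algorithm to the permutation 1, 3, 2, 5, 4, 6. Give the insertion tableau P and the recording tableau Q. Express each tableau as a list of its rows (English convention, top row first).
Insert each entry of the permutation into P by Schensted row insertion, recording in Q the position of each new cell.

After inserting 1: P = [[1]].
After inserting 3: P = [[1, 3]].
After inserting 2: P = [[1, 2], [3]].
After inserting 5: P = [[1, 2, 5], [3]].
After inserting 4: P = [[1, 2, 4], [3, 5]].
After inserting 6: P = [[1, 2, 4, 6], [3, 5]].

So P = [[1, 2, 4, 6], [3, 5]], Q = [[1, 2, 4, 6], [3, 5]].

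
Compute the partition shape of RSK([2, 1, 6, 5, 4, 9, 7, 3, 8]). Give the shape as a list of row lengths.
Row-insert each entry into an empty tableau.

After inserting 2: P = [[2]].
After inserting 1: P = [[1], [2]].
After inserting 6: P = [[1, 6], [2]].
After inserting 5: P = [[1, 5], [2, 6]].
After inserting 4: P = [[1, 4], [2, 5], [6]].
After inserting 9: P = [[1, 4, 9], [2, 5], [6]].
After inserting 7: P = [[1, 4, 7], [2, 5, 9], [6]].
After inserting 3: P = [[1, 3, 7], [2, 4, 9], [5], [6]].
After inserting 8: P = [[1, 3, 7, 8], [2, 4, 9], [5], [6]].

The final insertion tableau P = [[1, 3, 7, 8], [2, 4, 9], [5], [6]] has shape [4, 3, 1, 1].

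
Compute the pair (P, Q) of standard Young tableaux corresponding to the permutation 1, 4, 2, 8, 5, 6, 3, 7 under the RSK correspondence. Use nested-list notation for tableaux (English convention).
Insert each entry of the permutation into P by Schensted row insertion, recording in Q the position of each new cell.

Insert 1: appended to row 1. P = [[1]].
Insert 4: appended to row 1. P = [[1, 4]].
Insert 2: 2 bumps 4 from row 1; 4 starts row 2. P = [[1, 2], [4]].
Insert 8: appended to row 1. P = [[1, 2, 8], [4]].
Insert 5: 5 bumps 8 from row 1; 8 appends to row 2. P = [[1, 2, 5], [4, 8]].
Insert 6: appended to row 1. P = [[1, 2, 5, 6], [4, 8]].
Insert 3: 3 bumps 5 from row 1; 5 bumps 8 from row 2; 8 starts row 3. P = [[1, 2, 3, 6], [4, 5], [8]].
Insert 7: appended to row 1. P = [[1, 2, 3, 6, 7], [4, 5], [8]].

So P = [[1, 2, 3, 6, 7], [4, 5], [8]], Q = [[1, 2, 4, 6, 8], [3, 5], [7]].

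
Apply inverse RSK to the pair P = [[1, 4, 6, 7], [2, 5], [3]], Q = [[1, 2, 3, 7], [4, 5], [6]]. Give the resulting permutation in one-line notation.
3 5 6 2 4 1 7

Reverse RSK: for i = n, n-1, ..., 1, locate i in Q, remove the corresponding corner cell from P, and reverse-bump its entry up through P; the value ejected from row 1 is w(i).

So w = 3 5 6 2 4 1 7.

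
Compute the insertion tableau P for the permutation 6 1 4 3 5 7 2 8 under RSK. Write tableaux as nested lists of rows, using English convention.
Insert 6: appended to row 1. P = [[6]].
Insert 1: 1 bumps 6 from row 1; 6 starts row 2. P = [[1], [6]].
Insert 4: appended to row 1. P = [[1, 4], [6]].
Insert 3: 3 bumps 4 from row 1; 4 bumps 6 from row 2; 6 starts row 3. P = [[1, 3], [4], [6]].
Insert 5: appended to row 1. P = [[1, 3, 5], [4], [6]].
Insert 7: appended to row 1. P = [[1, 3, 5, 7], [4], [6]].
Insert 2: 2 bumps 3 from row 1; 3 bumps 4 from row 2; 4 bumps 6 from row 3; 6 starts row 4. P = [[1, 2, 5, 7], [3], [4], [6]].
Insert 8: appended to row 1. P = [[1, 2, 5, 7, 8], [3], [4], [6]].

So P = [[1, 2, 5, 7, 8], [3], [4], [6]].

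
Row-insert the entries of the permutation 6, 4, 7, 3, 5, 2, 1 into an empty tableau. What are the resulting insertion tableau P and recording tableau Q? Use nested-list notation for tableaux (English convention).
Insert each entry of the permutation into P by Schensted row insertion, recording in Q the position of each new cell.

Insert 6: appended to row 1. P = [[6]].
Insert 4: 4 bumps 6 from row 1; 6 starts row 2. P = [[4], [6]].
Insert 7: appended to row 1. P = [[4, 7], [6]].
Insert 3: 3 bumps 4 from row 1; 4 bumps 6 from row 2; 6 starts row 3. P = [[3, 7], [4], [6]].
Insert 5: 5 bumps 7 from row 1; 7 appends to row 2. P = [[3, 5], [4, 7], [6]].
Insert 2: 2 bumps 3 from row 1; 3 bumps 4 from row 2; 4 bumps 6 from row 3; 6 starts row 4. P = [[2, 5], [3, 7], [4], [6]].
Insert 1: 1 bumps 2 from row 1; 2 bumps 3 from row 2; 3 bumps 4 from row 3; 4 bumps 6 from row 4; 6 starts row 5. P = [[1, 5], [2, 7], [3], [4], [6]].

So P = [[1, 5], [2, 7], [3], [4], [6]], Q = [[1, 3], [2, 5], [4], [6], [7]].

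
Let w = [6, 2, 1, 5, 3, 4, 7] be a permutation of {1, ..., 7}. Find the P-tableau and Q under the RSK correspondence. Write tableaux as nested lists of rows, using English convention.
Insert each entry of the permutation into P by Schensted row insertion, recording in Q the position of each new cell.

Insert 6: appended to row 1. P = [[6]], Q = [[1]].
Insert 2: 2 bumps 6 from row 1; 6 starts row 2. P = [[2], [6]], Q = [[1], [2]].
Insert 1: 1 bumps 2 from row 1; 2 bumps 6 from row 2; 6 starts row 3. P = [[1], [2], [6]], Q = [[1], [2], [3]].
Insert 5: appended to row 1. P = [[1, 5], [2], [6]], Q = [[1, 4], [2], [3]].
Insert 3: 3 bumps 5 from row 1; 5 appends to row 2. P = [[1, 3], [2, 5], [6]], Q = [[1, 4], [2, 5], [3]].
Insert 4: appended to row 1. P = [[1, 3, 4], [2, 5], [6]], Q = [[1, 4, 6], [2, 5], [3]].
Insert 7: appended to row 1. P = [[1, 3, 4, 7], [2, 5], [6]], Q = [[1, 4, 6, 7], [2, 5], [3]].

So P = [[1, 3, 4, 7], [2, 5], [6]], Q = [[1, 4, 6, 7], [2, 5], [3]].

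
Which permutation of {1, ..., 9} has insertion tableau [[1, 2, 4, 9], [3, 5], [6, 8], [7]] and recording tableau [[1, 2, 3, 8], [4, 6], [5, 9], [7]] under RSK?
Reverse the RSK construction: for i from n down to 1, find the cell of Q containing i, remove the entry at that cell from P, and reverse-bump it up through P; the value ejected from row 1 is w(i).

Step i=9: Q has 9 at row 3, column 2; remove 8 from row 3 of P and reverse-bump: 8 enters row 2 and ejects 5; 5 enters row 1 and ejects 4. So w(9) = 4. P is now [[1, 2, 5, 9], [3, 8], [6], [7]].
Step i=8: Q has 8 at row 1, column 4; remove that cell from P, ejecting 9. So w(8) = 9. P is now [[1, 2, 5], [3, 8], [6], [7]].
Step i=7: Q has 7 at row 4, column 1; remove 7 from row 4 of P and reverse-bump: 7 enters row 3 and ejects 6; 6 enters row 2 and ejects 3; 3 enters row 1 and ejects 2. So w(7) = 2. P is now [[1, 3, 5], [6, 8], [7]].
Step i=6: Q has 6 at row 2, column 2; remove 8 from row 2 of P and reverse-bump: 8 enters row 1 and ejects 5. So w(6) = 5. P is now [[1, 3, 8], [6], [7]].
Step i=5: Q has 5 at row 3, column 1; remove 7 from row 3 of P and reverse-bump: 7 enters row 2 and ejects 6; 6 enters row 1 and ejects 3. So w(5) = 3. P is now [[1, 6, 8], [7]].
Step i=4: Q has 4 at row 2, column 1; remove 7 from row 2 of P and reverse-bump: 7 enters row 1 and ejects 6. So w(4) = 6. P is now [[1, 7, 8]].
Step i=3: Q has 3 at row 1, column 3; remove that cell from P, ejecting 8. So w(3) = 8. P is now [[1, 7]].
Step i=2: Q has 2 at row 1, column 2; remove that cell from P, ejecting 7. So w(2) = 7. P is now [[1]].
Step i=1: Q has 1 at row 1, column 1; remove that cell from P, ejecting 1. So w(1) = 1. P is now [].

So w = 1 7 8 6 3 5 2 9 4.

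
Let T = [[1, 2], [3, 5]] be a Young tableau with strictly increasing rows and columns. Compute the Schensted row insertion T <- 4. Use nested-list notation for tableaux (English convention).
[[1, 2, 4], [3, 5]]

4 is larger than every entry of row 1, so it is appended to row 1. The new tableau is [[1, 2, 4], [3, 5]].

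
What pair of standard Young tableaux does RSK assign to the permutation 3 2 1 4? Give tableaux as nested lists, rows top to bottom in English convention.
P = [[1, 4], [2], [3]], Q = [[1, 4], [2], [3]]

Insert each entry of the permutation into P by Schensted row insertion, recording in Q the position of each new cell.

Insert 3: appended to row 1. P = [[3]], Q = [[1]].
Insert 2: 2 bumps 3 from row 1; 3 starts row 2. P = [[2], [3]], Q = [[1], [2]].
Insert 1: 1 bumps 2 from row 1; 2 bumps 3 from row 2; 3 starts row 3. P = [[1], [2], [3]], Q = [[1], [2], [3]].
Insert 4: appended to row 1. P = [[1, 4], [2], [3]], Q = [[1, 4], [2], [3]].

So P = [[1, 4], [2], [3]], Q = [[1, 4], [2], [3]].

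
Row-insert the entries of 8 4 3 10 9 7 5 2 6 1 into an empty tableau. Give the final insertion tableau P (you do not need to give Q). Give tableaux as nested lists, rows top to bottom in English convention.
After inserting 8: P = [[8]].
After inserting 4: P = [[4], [8]].
After inserting 3: P = [[3], [4], [8]].
After inserting 10: P = [[3, 10], [4], [8]].
After inserting 9: P = [[3, 9], [4, 10], [8]].
After inserting 7: P = [[3, 7], [4, 9], [8, 10]].
After inserting 5: P = [[3, 5], [4, 7], [8, 9], [10]].
After inserting 2: P = [[2, 5], [3, 7], [4, 9], [8], [10]].
After inserting 6: P = [[2, 5, 6], [3, 7], [4, 9], [8], [10]].
After inserting 1: P = [[1, 5, 6], [2, 7], [3, 9], [4], [8], [10]].

So P = [[1, 5, 6], [2, 7], [3, 9], [4], [8], [10]].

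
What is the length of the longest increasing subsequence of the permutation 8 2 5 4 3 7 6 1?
3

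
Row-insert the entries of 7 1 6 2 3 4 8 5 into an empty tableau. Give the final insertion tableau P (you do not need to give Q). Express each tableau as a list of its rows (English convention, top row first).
Insert 7: appended to row 1. P = [[7]].
Insert 1: 1 bumps 7 from row 1; 7 starts row 2. P = [[1], [7]].
Insert 6: appended to row 1. P = [[1, 6], [7]].
Insert 2: 2 bumps 6 from row 1; 6 bumps 7 from row 2; 7 starts row 3. P = [[1, 2], [6], [7]].
Insert 3: appended to row 1. P = [[1, 2, 3], [6], [7]].
Insert 4: appended to row 1. P = [[1, 2, 3, 4], [6], [7]].
Insert 8: appended to row 1. P = [[1, 2, 3, 4, 8], [6], [7]].
Insert 5: 5 bumps 8 from row 1; 8 appends to row 2. P = [[1, 2, 3, 4, 5], [6, 8], [7]].

So P = [[1, 2, 3, 4, 5], [6, 8], [7]].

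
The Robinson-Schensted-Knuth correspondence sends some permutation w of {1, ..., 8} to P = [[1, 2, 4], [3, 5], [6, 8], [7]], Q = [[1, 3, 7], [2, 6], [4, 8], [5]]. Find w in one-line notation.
7 6 8 3 1 2 5 4

Reverse the RSK construction: for i from n down to 1, find the cell of Q containing i, remove the entry at that cell from P, and reverse-bump it up through P; the value ejected from row 1 is w(i).

Step i=8: Q has 8 at row 3, column 2; remove 8 from row 3 of P and reverse-bump: 8 enters row 2 and ejects 5; 5 enters row 1 and ejects 4. So w(8) = 4. P is now [[1, 2, 5], [3, 8], [6], [7]].
Step i=7: Q has 7 at row 1, column 3; remove that cell from P, ejecting 5. So w(7) = 5. P is now [[1, 2], [3, 8], [6], [7]].
Step i=6: Q has 6 at row 2, column 2; remove 8 from row 2 of P and reverse-bump: 8 enters row 1 and ejects 2. So w(6) = 2. P is now [[1, 8], [3], [6], [7]].
Step i=5: Q has 5 at row 4, column 1; remove 7 from row 4 of P and reverse-bump: 7 enters row 3 and ejects 6; 6 enters row 2 and ejects 3; 3 enters row 1 and ejects 1. So w(5) = 1. P is now [[3, 8], [6], [7]].
Step i=4: Q has 4 at row 3, column 1; remove 7 from row 3 of P and reverse-bump: 7 enters row 2 and ejects 6; 6 enters row 1 and ejects 3. So w(4) = 3. P is now [[6, 8], [7]].
Step i=3: Q has 3 at row 1, column 2; remove that cell from P, ejecting 8. So w(3) = 8. P is now [[6], [7]].
Step i=2: Q has 2 at row 2, column 1; remove 7 from row 2 of P and reverse-bump: 7 enters row 1 and ejects 6. So w(2) = 6. P is now [[7]].
Step i=1: Q has 1 at row 1, column 1; remove that cell from P, ejecting 7. So w(1) = 7. P is now [].

So w = 7 6 8 3 1 2 5 4.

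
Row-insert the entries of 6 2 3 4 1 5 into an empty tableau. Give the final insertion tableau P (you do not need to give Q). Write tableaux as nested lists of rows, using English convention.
Insert 6: appended to row 1. P = [[6]].
Insert 2: 2 bumps 6 from row 1; 6 starts row 2. P = [[2], [6]].
Insert 3: appended to row 1. P = [[2, 3], [6]].
Insert 4: appended to row 1. P = [[2, 3, 4], [6]].
Insert 1: 1 bumps 2 from row 1; 2 bumps 6 from row 2; 6 starts row 3. P = [[1, 3, 4], [2], [6]].
Insert 5: appended to row 1. P = [[1, 3, 4, 5], [2], [6]].

So P = [[1, 3, 4, 5], [2], [6]].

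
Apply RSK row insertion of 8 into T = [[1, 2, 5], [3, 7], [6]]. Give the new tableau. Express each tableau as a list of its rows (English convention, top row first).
[[1, 2, 5, 8], [3, 7], [6]]

8 is larger than every entry of row 1, so it is appended to row 1. The new tableau is [[1, 2, 5, 8], [3, 7], [6]].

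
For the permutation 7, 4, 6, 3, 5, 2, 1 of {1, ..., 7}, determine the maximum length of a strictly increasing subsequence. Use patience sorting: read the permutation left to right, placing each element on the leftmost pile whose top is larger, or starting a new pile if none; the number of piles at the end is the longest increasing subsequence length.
2

7: new pile. tops = [7]
4: onto pile 1 (replacing 7). tops = [4]
6: new pile. tops = [4, 6]
3: onto pile 1 (replacing 4). tops = [3, 6]
5: onto pile 2 (replacing 6). tops = [3, 5]
2: onto pile 1 (replacing 3). tops = [2, 5]
1: onto pile 1 (replacing 2). tops = [1, 5]

2 piles, so the longest increasing subsequence has length 2.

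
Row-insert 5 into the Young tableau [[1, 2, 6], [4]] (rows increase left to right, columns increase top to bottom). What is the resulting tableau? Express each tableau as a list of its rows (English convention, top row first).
In row 1, 5 replaces 6 (the leftmost entry greater than 5); 6 is bumped to row 2. 6 is appended to row 2. The new tableau is [[1, 2, 5], [4, 6]].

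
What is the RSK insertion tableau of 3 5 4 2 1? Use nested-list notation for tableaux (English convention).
P = [[1, 4], [2], [3], [5]]

Insert 3: appended to row 1. P = [[3]].
Insert 5: appended to row 1. P = [[3, 5]].
Insert 4: 4 bumps 5 from row 1; 5 starts row 2. P = [[3, 4], [5]].
Insert 2: 2 bumps 3 from row 1; 3 bumps 5 from row 2; 5 starts row 3. P = [[2, 4], [3], [5]].
Insert 1: 1 bumps 2 from row 1; 2 bumps 3 from row 2; 3 bumps 5 from row 3; 5 starts row 4. P = [[1, 4], [2], [3], [5]].

So P = [[1, 4], [2], [3], [5]].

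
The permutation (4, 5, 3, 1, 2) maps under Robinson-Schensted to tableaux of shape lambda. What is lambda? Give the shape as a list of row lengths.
Row-insert each entry into an empty tableau.

After inserting 4: P = [[4]].
After inserting 5: P = [[4, 5]].
After inserting 3: P = [[3, 5], [4]].
After inserting 1: P = [[1, 5], [3], [4]].
After inserting 2: P = [[1, 2], [3, 5], [4]].

The final insertion tableau P = [[1, 2], [3, 5], [4]] has shape [2, 2, 1].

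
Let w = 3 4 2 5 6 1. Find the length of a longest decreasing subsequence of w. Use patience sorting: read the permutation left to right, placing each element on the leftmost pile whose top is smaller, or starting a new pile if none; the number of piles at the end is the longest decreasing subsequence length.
3: new pile. tops = [3]
4: onto pile 1 (replacing 3). tops = [4]
2: new pile. tops = [4, 2]
5: onto pile 1 (replacing 4). tops = [5, 2]
6: onto pile 1 (replacing 5). tops = [6, 2]
1: new pile. tops = [6, 2, 1]

3 piles, so the longest decreasing subsequence has length 3.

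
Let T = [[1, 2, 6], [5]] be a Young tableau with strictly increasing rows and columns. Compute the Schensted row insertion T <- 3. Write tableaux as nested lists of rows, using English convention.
[[1, 2, 3], [5, 6]]

In row 1, 3 replaces 6 (the leftmost entry greater than 3); 6 is bumped to row 2. 6 is appended to row 2. The new tableau is [[1, 2, 3], [5, 6]].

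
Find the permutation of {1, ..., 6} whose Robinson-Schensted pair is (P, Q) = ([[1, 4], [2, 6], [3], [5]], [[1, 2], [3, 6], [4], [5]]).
Reverse RSK: for i = n, n-1, ..., 1, locate i in Q, remove the corresponding corner cell from P, and reverse-bump its entry up through P; the value ejected from row 1 is w(i).

So w = 5 6 3 2 1 4.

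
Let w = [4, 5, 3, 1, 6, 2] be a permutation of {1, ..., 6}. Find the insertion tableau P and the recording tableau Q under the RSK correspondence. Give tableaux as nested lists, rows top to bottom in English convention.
P = [[1, 2, 6], [3, 5], [4]], Q = [[1, 2, 5], [3, 6], [4]]

Insert each entry of the permutation into P by Schensted row insertion, recording in Q the position of each new cell.

After inserting 4: P = [[4]].
After inserting 5: P = [[4, 5]].
After inserting 3: P = [[3, 5], [4]].
After inserting 1: P = [[1, 5], [3], [4]].
After inserting 6: P = [[1, 5, 6], [3], [4]].
After inserting 2: P = [[1, 2, 6], [3, 5], [4]].

So P = [[1, 2, 6], [3, 5], [4]], Q = [[1, 2, 5], [3, 6], [4]].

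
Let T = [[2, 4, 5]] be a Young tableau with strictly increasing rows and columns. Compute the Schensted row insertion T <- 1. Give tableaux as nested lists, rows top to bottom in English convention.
In row 1, 1 replaces 2 (the leftmost entry greater than 1); 2 is bumped to row 2. 2 starts a new row 2. The new tableau is [[1, 4, 5], [2]].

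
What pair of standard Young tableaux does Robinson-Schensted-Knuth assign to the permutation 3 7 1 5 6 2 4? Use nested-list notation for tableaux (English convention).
Insert each entry of the permutation into P by Schensted row insertion, recording in Q the position of each new cell.

Insert 3: appended to row 1. P = [[3]].
Insert 7: appended to row 1. P = [[3, 7]].
Insert 1: 1 bumps 3 from row 1; 3 starts row 2. P = [[1, 7], [3]].
Insert 5: 5 bumps 7 from row 1; 7 appends to row 2. P = [[1, 5], [3, 7]].
Insert 6: appended to row 1. P = [[1, 5, 6], [3, 7]].
Insert 2: 2 bumps 5 from row 1; 5 bumps 7 from row 2; 7 starts row 3. P = [[1, 2, 6], [3, 5], [7]].
Insert 4: 4 bumps 6 from row 1; 6 appends to row 2. P = [[1, 2, 4], [3, 5, 6], [7]].

So P = [[1, 2, 4], [3, 5, 6], [7]], Q = [[1, 2, 5], [3, 4, 7], [6]].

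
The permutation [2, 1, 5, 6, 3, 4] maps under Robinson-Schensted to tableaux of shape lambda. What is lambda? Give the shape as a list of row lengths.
[3, 3]

Row-insert each entry into an empty tableau.

After inserting 2: P = [[2]].
After inserting 1: P = [[1], [2]].
After inserting 5: P = [[1, 5], [2]].
After inserting 6: P = [[1, 5, 6], [2]].
After inserting 3: P = [[1, 3, 6], [2, 5]].
After inserting 4: P = [[1, 3, 4], [2, 5, 6]].

The final insertion tableau P = [[1, 3, 4], [2, 5, 6]] has shape [3, 3].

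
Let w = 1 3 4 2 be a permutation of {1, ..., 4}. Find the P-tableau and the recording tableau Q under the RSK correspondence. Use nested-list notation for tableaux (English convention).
Insert each entry of the permutation into P by Schensted row insertion, recording in Q the position of each new cell.

Insert 1: appended to row 1. P = [[1]].
Insert 3: appended to row 1. P = [[1, 3]].
Insert 4: appended to row 1. P = [[1, 3, 4]].
Insert 2: 2 bumps 3 from row 1; 3 starts row 2. P = [[1, 2, 4], [3]].

So P = [[1, 2, 4], [3]], Q = [[1, 2, 3], [4]].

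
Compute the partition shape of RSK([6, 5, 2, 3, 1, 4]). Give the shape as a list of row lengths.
[3, 1, 1, 1]

Row-insert each entry into an empty tableau.

After inserting 6: P = [[6]].
After inserting 5: P = [[5], [6]].
After inserting 2: P = [[2], [5], [6]].
After inserting 3: P = [[2, 3], [5], [6]].
After inserting 1: P = [[1, 3], [2], [5], [6]].
After inserting 4: P = [[1, 3, 4], [2], [5], [6]].

The final insertion tableau P = [[1, 3, 4], [2], [5], [6]] has shape [3, 1, 1, 1].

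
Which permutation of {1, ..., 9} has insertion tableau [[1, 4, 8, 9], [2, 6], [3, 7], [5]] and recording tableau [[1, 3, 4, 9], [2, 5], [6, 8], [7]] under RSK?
5 3 7 8 6 2 1 4 9

Reverse the RSK construction: for i from n down to 1, find the cell of Q containing i, remove the entry at that cell from P, and reverse-bump it up through P; the value ejected from row 1 is w(i).

Step i=9: Q has 9 at row 1, column 4; remove that cell from P, ejecting 9. So w(9) = 9. P is now [[1, 4, 8], [2, 6], [3, 7], [5]].
Step i=8: Q has 8 at row 3, column 2; remove 7 from row 3 of P and reverse-bump: 7 enters row 2 and ejects 6; 6 enters row 1 and ejects 4. So w(8) = 4. P is now [[1, 6, 8], [2, 7], [3], [5]].
Step i=7: Q has 7 at row 4, column 1; remove 5 from row 4 of P and reverse-bump: 5 enters row 3 and ejects 3; 3 enters row 2 and ejects 2; 2 enters row 1 and ejects 1. So w(7) = 1. P is now [[2, 6, 8], [3, 7], [5]].
Step i=6: Q has 6 at row 3, column 1; remove 5 from row 3 of P and reverse-bump: 5 enters row 2 and ejects 3; 3 enters row 1 and ejects 2. So w(6) = 2. P is now [[3, 6, 8], [5, 7]].
Step i=5: Q has 5 at row 2, column 2; remove 7 from row 2 of P and reverse-bump: 7 enters row 1 and ejects 6. So w(5) = 6. P is now [[3, 7, 8], [5]].
Step i=4: Q has 4 at row 1, column 3; remove that cell from P, ejecting 8. So w(4) = 8. P is now [[3, 7], [5]].
Step i=3: Q has 3 at row 1, column 2; remove that cell from P, ejecting 7. So w(3) = 7. P is now [[3], [5]].
Step i=2: Q has 2 at row 2, column 1; remove 5 from row 2 of P and reverse-bump: 5 enters row 1 and ejects 3. So w(2) = 3. P is now [[5]].
Step i=1: Q has 1 at row 1, column 1; remove that cell from P, ejecting 5. So w(1) = 5. P is now [].

So w = 5 3 7 8 6 2 1 4 9.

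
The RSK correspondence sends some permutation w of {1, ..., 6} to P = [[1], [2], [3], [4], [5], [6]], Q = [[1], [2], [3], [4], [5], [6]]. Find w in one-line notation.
Reverse the RSK construction: for i from n down to 1, find the cell of Q containing i, remove the entry at that cell from P, and reverse-bump it up through P; the value ejected from row 1 is w(i).

Step i=6: Q has 6 at row 6, column 1; remove 6 from row 6 of P and reverse-bump: 6 enters row 5 and ejects 5; 5 enters row 4 and ejects 4; 4 enters row 3 and ejects 3; 3 enters row 2 and ejects 2; 2 enters row 1 and ejects 1. So w(6) = 1. P is now [[2], [3], [4], [5], [6]].
Step i=5: Q has 5 at row 5, column 1; remove 6 from row 5 of P and reverse-bump: 6 enters row 4 and ejects 5; 5 enters row 3 and ejects 4; 4 enters row 2 and ejects 3; 3 enters row 1 and ejects 2. So w(5) = 2. P is now [[3], [4], [5], [6]].
Step i=4: Q has 4 at row 4, column 1; remove 6 from row 4 of P and reverse-bump: 6 enters row 3 and ejects 5; 5 enters row 2 and ejects 4; 4 enters row 1 and ejects 3. So w(4) = 3. P is now [[4], [5], [6]].
Step i=3: Q has 3 at row 3, column 1; remove 6 from row 3 of P and reverse-bump: 6 enters row 2 and ejects 5; 5 enters row 1 and ejects 4. So w(3) = 4. P is now [[5], [6]].
Step i=2: Q has 2 at row 2, column 1; remove 6 from row 2 of P and reverse-bump: 6 enters row 1 and ejects 5. So w(2) = 5. P is now [[6]].
Step i=1: Q has 1 at row 1, column 1; remove that cell from P, ejecting 6. So w(1) = 6. P is now [].

So w = 6 5 4 3 2 1.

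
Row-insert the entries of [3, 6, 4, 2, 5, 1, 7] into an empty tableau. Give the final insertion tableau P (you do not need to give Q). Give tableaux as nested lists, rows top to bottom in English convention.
P = [[1, 4, 5, 7], [2], [3], [6]]

Insert 3: appended to row 1. P = [[3]].
Insert 6: appended to row 1. P = [[3, 6]].
Insert 4: 4 bumps 6 from row 1; 6 starts row 2. P = [[3, 4], [6]].
Insert 2: 2 bumps 3 from row 1; 3 bumps 6 from row 2; 6 starts row 3. P = [[2, 4], [3], [6]].
Insert 5: appended to row 1. P = [[2, 4, 5], [3], [6]].
Insert 1: 1 bumps 2 from row 1; 2 bumps 3 from row 2; 3 bumps 6 from row 3; 6 starts row 4. P = [[1, 4, 5], [2], [3], [6]].
Insert 7: appended to row 1. P = [[1, 4, 5, 7], [2], [3], [6]].

So P = [[1, 4, 5, 7], [2], [3], [6]].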